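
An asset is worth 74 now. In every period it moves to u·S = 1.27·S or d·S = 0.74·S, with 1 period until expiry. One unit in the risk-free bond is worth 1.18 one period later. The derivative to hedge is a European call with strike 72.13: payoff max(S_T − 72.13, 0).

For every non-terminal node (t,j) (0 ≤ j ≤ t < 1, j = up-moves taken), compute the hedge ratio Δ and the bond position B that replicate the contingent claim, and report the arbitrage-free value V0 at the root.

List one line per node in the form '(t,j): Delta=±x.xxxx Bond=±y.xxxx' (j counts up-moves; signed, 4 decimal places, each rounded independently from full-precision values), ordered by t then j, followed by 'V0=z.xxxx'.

No-arbitrage ⇒ martingale measure with p* = (R−d)/(u−d) = 0.8302.
At expiry t=1: V(1,0)=0.0000, V(1,1)=21.8500
  t=0,j=0: stock 74.0000 → up 93.9800 (V=21.8500), down 54.7600 (V=0.0000). Price 15.3726; hedge Δ=0.5571, bond B=-25.8539.
The time-0 hedge costs 15.3726, which is the no-arbitrage price.

(0,0): Delta=0.5571 Bond=-25.8539
V0=15.3726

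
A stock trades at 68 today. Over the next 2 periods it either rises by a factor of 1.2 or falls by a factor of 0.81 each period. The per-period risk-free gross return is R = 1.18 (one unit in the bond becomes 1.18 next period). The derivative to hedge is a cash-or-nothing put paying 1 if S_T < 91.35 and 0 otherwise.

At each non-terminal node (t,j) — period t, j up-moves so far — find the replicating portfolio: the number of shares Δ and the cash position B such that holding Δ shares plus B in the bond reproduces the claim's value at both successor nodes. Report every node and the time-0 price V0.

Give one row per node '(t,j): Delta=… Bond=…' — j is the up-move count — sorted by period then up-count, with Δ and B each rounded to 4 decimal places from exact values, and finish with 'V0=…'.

(0,0): Delta=-0.0303 Bond=2.1333
(1,0): Delta=0.0000 Bond=0.8475
(1,1): Delta=-0.0314 Bond=2.6076
V0=0.0718

Under the risk-neutral measure, an up-move has probability p* = (R−d)/(u−d) = 0.9487 and values discount at R = 1.18.
Payoff layer (t=2): V(2,0)=1.0000, V(2,1)=1.0000, V(2,2)=0.0000
  t=1,j=0: stock 55.0800 → up 66.0960 (V=1.0000), down 44.6148 (V=1.0000). Price 0.8475; hedge Δ=0.0000, bond B=0.8475.
  t=1,j=1: stock 81.6000 → up 97.9200 (V=0.0000), down 66.0960 (V=1.0000). Price 0.0435; hedge Δ=-0.0314, bond B=2.6076.
  t=0,j=0: stock 68.0000 → up 81.6000 (V=0.0435), down 55.0800 (V=0.8475). Price 0.0718; hedge Δ=-0.0303, bond B=2.1333.
The time-0 hedge costs 0.0718, which is the no-arbitrage price.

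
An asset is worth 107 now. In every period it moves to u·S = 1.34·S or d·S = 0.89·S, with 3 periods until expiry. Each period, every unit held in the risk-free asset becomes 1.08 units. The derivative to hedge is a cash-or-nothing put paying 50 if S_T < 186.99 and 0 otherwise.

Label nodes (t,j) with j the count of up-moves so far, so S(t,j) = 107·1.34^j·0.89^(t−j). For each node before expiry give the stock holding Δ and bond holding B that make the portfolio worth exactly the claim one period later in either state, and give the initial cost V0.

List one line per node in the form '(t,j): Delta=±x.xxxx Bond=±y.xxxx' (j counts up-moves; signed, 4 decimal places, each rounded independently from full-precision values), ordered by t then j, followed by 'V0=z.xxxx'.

No-arbitrage ⇒ martingale measure with p* = (R−d)/(u−d) = 0.4222.
Payoff layer (t=3): V(3,0)=50.0000, V(3,1)=50.0000, V(3,2)=50.0000, V(3,3)=0.0000
  t=2,j=0: stock 84.7547 → up 113.5713 (V=50.0000), down 75.4317 (V=50.0000). Price 46.2963; hedge Δ=0.0000, bond B=46.2963.
  t=2,j=1: stock 127.6082 → up 170.9950 (V=50.0000), down 113.5713 (V=50.0000). Price 46.2963; hedge Δ=0.0000, bond B=46.2963.
  t=2,j=2: stock 192.1292 → up 257.4531 (V=0.0000), down 170.9950 (V=50.0000). Price 26.7490; hedge Δ=-0.5783, bond B=137.8601.
  t=1,j=0: stock 95.2300 → up 127.6082 (V=46.2963), down 84.7547 (V=46.2963). Price 42.8669; hedge Δ=0.0000, bond B=42.8669.
  t=1,j=1: stock 143.3800 → up 192.1292 (V=26.7490), down 127.6082 (V=46.2963). Price 35.2250; hedge Δ=-0.3030, bond B=78.6635.
  t=0,j=0: stock 107.0000 → up 143.3800 (V=35.2250), down 95.2300 (V=42.8669). Price 36.7040; hedge Δ=-0.1587, bond B=53.6861.
Each (Δ,B) replicates both successor values, so the strategy is self-financing and V0 is arbitrage-free.

(0,0): Delta=-0.1587 Bond=53.6861
(1,0): Delta=0.0000 Bond=42.8669
(1,1): Delta=-0.3030 Bond=78.6635
(2,0): Delta=0.0000 Bond=46.2963
(2,1): Delta=0.0000 Bond=46.2963
(2,2): Delta=-0.5783 Bond=137.8601
V0=36.7040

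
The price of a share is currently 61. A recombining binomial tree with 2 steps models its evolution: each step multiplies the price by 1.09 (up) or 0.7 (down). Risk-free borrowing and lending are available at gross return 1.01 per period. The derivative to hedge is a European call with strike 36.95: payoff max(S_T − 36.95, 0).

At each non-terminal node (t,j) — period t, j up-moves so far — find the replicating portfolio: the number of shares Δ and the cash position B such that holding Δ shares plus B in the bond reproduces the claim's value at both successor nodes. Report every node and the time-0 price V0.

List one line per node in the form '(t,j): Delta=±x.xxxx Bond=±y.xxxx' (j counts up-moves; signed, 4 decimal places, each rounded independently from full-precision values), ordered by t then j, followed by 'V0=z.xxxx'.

(0,0): Delta=0.9397 Bond=-32.2541
(1,0): Delta=0.5761 Bond=-17.0477
(1,1): Delta=1.0000 Bond=-36.5842
V0=25.0693

Since d<R<u, set p* = (R−d)/(u−d) = 0.7949; price each node as the discounted p*-expectation of its children.
Payoff layer (t=2): V(2,0)=0.0000, V(2,1)=9.5930, V(2,2)=35.5241
  t=1,j=0: stock 42.7000 → up 46.5430 (V=9.5930), down 29.8900 (V=0.0000). Price 7.5497; hedge Δ=0.5761, bond B=-17.0477.
  t=1,j=1: stock 66.4900 → up 72.4741 (V=35.5241), down 46.5430 (V=9.5930). Price 29.9058; hedge Δ=1.0000, bond B=-36.5842.
  t=0,j=0: stock 61.0000 → up 66.4900 (V=29.9058), down 42.7000 (V=7.5497). Price 25.0693; hedge Δ=0.9397, bond B=-32.2541.
Self-financing check: at every node Δ·S+B equals the discounted successor values.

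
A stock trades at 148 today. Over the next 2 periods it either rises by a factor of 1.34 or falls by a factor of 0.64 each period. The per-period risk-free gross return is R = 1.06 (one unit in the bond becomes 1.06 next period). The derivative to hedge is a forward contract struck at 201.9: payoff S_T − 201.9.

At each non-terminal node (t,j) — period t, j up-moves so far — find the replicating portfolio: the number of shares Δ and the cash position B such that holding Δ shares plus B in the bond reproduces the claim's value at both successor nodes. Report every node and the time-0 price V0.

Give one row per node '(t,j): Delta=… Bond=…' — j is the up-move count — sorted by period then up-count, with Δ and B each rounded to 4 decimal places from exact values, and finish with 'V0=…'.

No-arbitrage ⇒ martingale measure with p* = (R−d)/(u−d) = 0.6000.
Payoff layer (t=2): V(2,0)=-141.2792, V(2,1)=-74.9752, V(2,2)=63.8488
(1,0): S=94.7200. Δ = (V_up−V_dn)/(S_up−S_dn) = (-74.9752−-141.2792)/(126.9248−60.6208) = 1.0000. V = [p*·-74.9752 + (1−p*)·-141.2792]/1.06 = -95.7517. B = V − Δ·S = -190.4717.
(1,1): S=198.3200. Δ = (V_up−V_dn)/(S_up−S_dn) = (63.8488−-74.9752)/(265.7488−126.9248) = 1.0000. V = [p*·63.8488 + (1−p*)·-74.9752]/1.06 = 7.8483. B = V − Δ·S = -190.4717.
(0,0): S=148.0000. Δ = (V_up−V_dn)/(S_up−S_dn) = (7.8483−-95.7517)/(198.3200−94.7200) = 1.0000. V = [p*·7.8483 + (1−p*)·-95.7517]/1.06 = -31.6903. B = V − Δ·S = -179.6903.
The time-0 hedge costs -31.6903, which is the no-arbitrage price.

(0,0): Delta=1.0000 Bond=-179.6903
(1,0): Delta=1.0000 Bond=-190.4717
(1,1): Delta=1.0000 Bond=-190.4717
V0=-31.6903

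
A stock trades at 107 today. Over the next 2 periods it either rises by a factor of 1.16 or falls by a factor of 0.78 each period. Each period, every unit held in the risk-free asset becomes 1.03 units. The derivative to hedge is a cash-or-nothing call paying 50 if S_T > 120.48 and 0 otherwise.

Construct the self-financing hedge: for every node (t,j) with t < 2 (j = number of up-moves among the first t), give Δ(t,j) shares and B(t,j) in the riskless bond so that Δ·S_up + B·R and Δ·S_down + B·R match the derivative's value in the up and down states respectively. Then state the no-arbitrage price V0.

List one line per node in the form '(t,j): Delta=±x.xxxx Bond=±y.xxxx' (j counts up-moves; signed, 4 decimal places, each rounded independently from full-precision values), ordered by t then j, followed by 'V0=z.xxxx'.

No-arbitrage ⇒ martingale measure with p* = (R−d)/(u−d) = 0.6579.
Terminal payoffs: V(2,0)=0.0000, V(2,1)=0.0000, V(2,2)=50.0000
Node (1,0) S=83.4600: V=(p*·0.0000+(1−p*)·0.0000)/1.03=0.0000; Δ=(0.0000−0.0000)/(96.8136−65.0988)=0.0000; B=V−Δ·S=0.0000
Node (1,1) S=124.1200: V=(p*·50.0000+(1−p*)·0.0000)/1.03=31.9366; Δ=(50.0000−0.0000)/(143.9792−96.8136)=1.0601; B=V−Δ·S=-99.6423
Node (0,0) S=107.0000: V=(p*·31.9366+(1−p*)·0.0000)/1.03=20.3990; Δ=(31.9366−0.0000)/(124.1200−83.4600)=0.7855; B=V−Δ·S=-63.6448
Check: Δ(0,0)·S0 + B(0,0) = 20.3990 = V0.

(0,0): Delta=0.7855 Bond=-63.6448
(1,0): Delta=0.0000 Bond=0.0000
(1,1): Delta=1.0601 Bond=-99.6423
V0=20.3990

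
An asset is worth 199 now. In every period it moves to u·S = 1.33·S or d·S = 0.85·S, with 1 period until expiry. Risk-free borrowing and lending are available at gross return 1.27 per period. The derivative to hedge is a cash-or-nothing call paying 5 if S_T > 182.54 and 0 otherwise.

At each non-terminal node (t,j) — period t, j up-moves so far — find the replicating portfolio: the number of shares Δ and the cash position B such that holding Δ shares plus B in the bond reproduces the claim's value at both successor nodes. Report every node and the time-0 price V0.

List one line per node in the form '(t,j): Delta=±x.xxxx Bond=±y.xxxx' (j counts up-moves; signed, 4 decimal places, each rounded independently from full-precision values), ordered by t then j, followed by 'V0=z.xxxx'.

No-arbitrage ⇒ martingale measure with p* = (R−d)/(u−d) = 0.8750.
Terminal values V(1,·): V(1,0)=0.0000, V(1,1)=5.0000
(0,0): S=199.0000. Δ = (V_up−V_dn)/(S_up−S_dn) = (5.0000−0.0000)/(264.6700−169.1500) = 0.0523. V = [p*·5.0000 + (1−p*)·0.0000]/1.27 = 3.4449. B = V − Δ·S = -6.9718.
Root portfolio cost Δ·199+B reproduces V0=3.4449.

(0,0): Delta=0.0523 Bond=-6.9718
V0=3.4449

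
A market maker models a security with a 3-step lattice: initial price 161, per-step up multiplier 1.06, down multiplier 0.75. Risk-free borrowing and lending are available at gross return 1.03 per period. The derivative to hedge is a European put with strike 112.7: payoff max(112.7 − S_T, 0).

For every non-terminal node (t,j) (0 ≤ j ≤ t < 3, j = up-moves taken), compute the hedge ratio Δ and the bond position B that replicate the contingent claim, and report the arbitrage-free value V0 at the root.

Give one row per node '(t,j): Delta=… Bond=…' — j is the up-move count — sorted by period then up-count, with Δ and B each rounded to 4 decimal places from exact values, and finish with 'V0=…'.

No-arbitrage ⇒ martingale measure with p* = (R−d)/(u−d) = 0.9032.
Terminal payoffs: V(3,0)=44.7781, V(3,1)=16.7037, V(3,2)=0.0000, V(3,3)=0.0000
Node (2,0) S=90.5625: V=(p*·16.7037+(1−p*)·44.7781)/1.03=18.8550; Δ=(16.7037−44.7781)/(95.9963−67.9219)=-1.0000; B=V−Δ·S=109.4175
Node (2,1) S=127.9950: V=(p*·0.0000+(1−p*)·16.7037)/1.03=1.5694; Δ=(0.0000−16.7037)/(135.6747−95.9963)=-0.4210; B=V−Δ·S=55.4525
Node (2,2) S=180.8996: V=(p*·0.0000+(1−p*)·0.0000)/1.03=0.0000; Δ=(0.0000−0.0000)/(191.7536−135.6747)=0.0000; B=V−Δ·S=0.0000
Node (1,0) S=120.7500: V=(p*·1.5694+(1−p*)·18.8550)/1.03=3.1478; Δ=(1.5694−18.8550)/(127.9950−90.5625)=-0.4618; B=V−Δ·S=58.9077
Node (1,1) S=170.6600: V=(p*·0.0000+(1−p*)·1.5694)/1.03=0.1475; Δ=(0.0000−1.5694)/(180.8996−127.9950)=-0.0297; B=V−Δ·S=5.2101
Node (0,0) S=161.0000: V=(p*·0.1475+(1−p*)·3.1478)/1.03=0.4251; Δ=(0.1475−3.1478)/(170.6600−120.7500)=-0.0601; B=V−Δ·S=10.1035
Each (Δ,B) replicates both successor values, so the strategy is self-financing and V0 is arbitrage-free.

(0,0): Delta=-0.0601 Bond=10.1035
(1,0): Delta=-0.4618 Bond=58.9077
(1,1): Delta=-0.0297 Bond=5.2101
(2,0): Delta=-1.0000 Bond=109.4175
(2,1): Delta=-0.4210 Bond=55.4525
(2,2): Delta=0.0000 Bond=0.0000
V0=0.4251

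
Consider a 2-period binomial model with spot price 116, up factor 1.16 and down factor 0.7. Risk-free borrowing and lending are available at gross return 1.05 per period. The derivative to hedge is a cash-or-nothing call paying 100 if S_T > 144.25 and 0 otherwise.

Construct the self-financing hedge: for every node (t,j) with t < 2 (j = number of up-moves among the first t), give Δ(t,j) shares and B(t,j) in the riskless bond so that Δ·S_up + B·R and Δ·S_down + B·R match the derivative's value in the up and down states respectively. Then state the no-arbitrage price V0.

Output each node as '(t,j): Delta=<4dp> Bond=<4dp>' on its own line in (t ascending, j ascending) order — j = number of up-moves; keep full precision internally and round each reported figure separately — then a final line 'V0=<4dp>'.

Under the risk-neutral measure, an up-move has probability p* = (R−d)/(u−d) = 0.7609 and values discount at R = 1.05.
Terminal values V(2,·): V(2,0)=0.0000, V(2,1)=0.0000, V(2,2)=100.0000
Node (1,0) S=81.2000: V=(p*·0.0000+(1−p*)·0.0000)/1.05=0.0000; Δ=(0.0000−0.0000)/(94.1920−56.8400)=0.0000; B=V−Δ·S=0.0000
Node (1,1) S=134.5600: V=(p*·100.0000+(1−p*)·0.0000)/1.05=72.4638; Δ=(100.0000−0.0000)/(156.0896−94.1920)=1.6156; B=V−Δ·S=-144.9275
Node (0,0) S=116.0000: V=(p*·72.4638+(1−p*)·0.0000)/1.05=52.5100; Δ=(72.4638−0.0000)/(134.5600−81.2000)=1.3580; B=V−Δ·S=-105.0200
Each (Δ,B) replicates both successor values, so the strategy is self-financing and V0 is arbitrage-free.

(0,0): Delta=1.3580 Bond=-105.0200
(1,0): Delta=0.0000 Bond=0.0000
(1,1): Delta=1.6156 Bond=-144.9275
V0=52.5100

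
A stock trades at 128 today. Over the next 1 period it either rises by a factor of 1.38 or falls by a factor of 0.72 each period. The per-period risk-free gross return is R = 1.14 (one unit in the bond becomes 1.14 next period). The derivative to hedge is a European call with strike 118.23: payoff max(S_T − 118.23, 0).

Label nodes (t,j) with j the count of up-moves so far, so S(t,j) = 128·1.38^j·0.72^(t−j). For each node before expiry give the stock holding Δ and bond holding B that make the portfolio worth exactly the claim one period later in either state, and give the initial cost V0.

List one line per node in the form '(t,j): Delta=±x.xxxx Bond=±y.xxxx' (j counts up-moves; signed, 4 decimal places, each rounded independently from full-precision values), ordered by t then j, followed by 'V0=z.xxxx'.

The replicating-portfolio and risk-neutral prices coincide; use p* = (1.14−0.72)/(1.38−0.72) = 0.6364 for the latter.
At expiry t=1: V(1,0)=0.0000, V(1,1)=58.4100
  t=0,j=0: stock 128.0000 → up 176.6400 (V=58.4100), down 92.1600 (V=0.0000). Price 32.6053; hedge Δ=0.6914, bond B=-55.8947.
Self-financing check: at every node Δ·S+B equals the discounted successor values.

(0,0): Delta=0.6914 Bond=-55.8947
V0=32.6053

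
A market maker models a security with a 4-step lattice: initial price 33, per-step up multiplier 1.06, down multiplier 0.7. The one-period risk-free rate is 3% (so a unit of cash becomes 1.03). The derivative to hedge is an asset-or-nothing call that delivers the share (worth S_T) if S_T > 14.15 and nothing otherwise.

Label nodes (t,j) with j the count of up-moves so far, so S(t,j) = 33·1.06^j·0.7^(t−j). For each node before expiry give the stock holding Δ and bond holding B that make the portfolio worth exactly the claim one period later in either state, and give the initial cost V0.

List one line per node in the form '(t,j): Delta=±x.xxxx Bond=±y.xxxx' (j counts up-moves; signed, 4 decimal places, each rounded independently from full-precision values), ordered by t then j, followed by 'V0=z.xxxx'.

No-arbitrage ⇒ martingale measure with p* = (R−d)/(u−d) = 0.9167.
Payoff layer (t=4): V(4,0)=0.0000, V(4,1)=0.0000, V(4,2)=18.1686, V(4,3)=27.5125, V(4,4)=41.6617
  t=3,j=0: stock 11.3190 → up 11.9981 (V=0.0000), down 7.9233 (V=0.0000). Price 0.0000; hedge Δ=0.0000, bond B=0.0000.
  t=3,j=1: stock 17.1402 → up 18.1686 (V=18.1686), down 11.9981 (V=0.0000). Price 16.1695; hedge Δ=2.9444, bond B=-34.2989.
  t=3,j=2: stock 25.9552 → up 27.5125 (V=27.5125), down 18.1686 (V=18.1686). Price 25.9552; hedge Δ=1.0000, bond B=0.0000.
  t=3,j=3: stock 39.3035 → up 41.6617 (V=41.6617), down 27.5125 (V=27.5125). Price 39.3035; hedge Δ=1.0000, bond B=0.0000.
  t=2,j=0: stock 16.1700 → up 17.1402 (V=16.1695), down 11.3190 (V=0.0000). Price 14.3903; hedge Δ=2.7777, bond B=-30.5249.
  t=2,j=1: stock 24.4860 → up 25.9552 (V=25.9552), down 17.1402 (V=16.1695). Price 24.4075; hedge Δ=1.1101, bond B=-2.7750.
  t=2,j=2: stock 37.0788 → up 39.3035 (V=39.3035), down 25.9552 (V=25.9552). Price 37.0788; hedge Δ=1.0000, bond B=0.0000.
  t=1,j=0: stock 23.1000 → up 24.4860 (V=24.4075), down 16.1700 (V=14.3903). Price 22.8861; hedge Δ=1.2046, bond B=-4.9393.
  t=1,j=1: stock 34.9800 → up 37.0788 (V=37.0788), down 24.4860 (V=24.4075). Price 34.9736; hedge Δ=1.0062, bond B=-0.2245.
  t=0,j=0: stock 33.0000 → up 34.9800 (V=34.9736), down 23.1000 (V=22.8861). Price 32.9770; hedge Δ=1.0175, bond B=-0.5994.
Each (Δ,B) replicates both successor values, so the strategy is self-financing and V0 is arbitrage-free.

(0,0): Delta=1.0175 Bond=-0.5994
(1,0): Delta=1.2046 Bond=-4.9393
(1,1): Delta=1.0062 Bond=-0.2245
(2,0): Delta=2.7777 Bond=-30.5249
(2,1): Delta=1.1101 Bond=-2.7750
(2,2): Delta=1.0000 Bond=0.0000
(3,0): Delta=0.0000 Bond=0.0000
(3,1): Delta=2.9444 Bond=-34.2989
(3,2): Delta=1.0000 Bond=0.0000
(3,3): Delta=1.0000 Bond=0.0000
V0=32.9770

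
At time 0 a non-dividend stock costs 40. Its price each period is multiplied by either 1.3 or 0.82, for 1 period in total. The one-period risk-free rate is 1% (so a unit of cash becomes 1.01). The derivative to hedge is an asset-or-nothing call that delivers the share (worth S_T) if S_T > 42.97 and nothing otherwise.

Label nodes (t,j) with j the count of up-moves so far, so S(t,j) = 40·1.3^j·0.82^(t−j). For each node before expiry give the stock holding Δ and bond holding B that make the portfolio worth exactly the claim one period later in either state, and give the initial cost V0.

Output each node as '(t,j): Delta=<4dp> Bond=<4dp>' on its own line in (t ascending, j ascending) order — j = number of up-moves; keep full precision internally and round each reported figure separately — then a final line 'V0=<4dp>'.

Since d<R<u, set p* = (R−d)/(u−d) = 0.3958; price each node as the discounted p*-expectation of its children.
Terminal payoffs: V(1,0)=0.0000, V(1,1)=52.0000
Node (0,0) S=40.0000: V=(p*·52.0000+(1−p*)·0.0000)/1.01=20.3795; Δ=(52.0000−0.0000)/(52.0000−32.8000)=2.7083; B=V−Δ·S=-87.9538
Root portfolio cost Δ·40+B reproduces V0=20.3795.

(0,0): Delta=2.7083 Bond=-87.9538
V0=20.3795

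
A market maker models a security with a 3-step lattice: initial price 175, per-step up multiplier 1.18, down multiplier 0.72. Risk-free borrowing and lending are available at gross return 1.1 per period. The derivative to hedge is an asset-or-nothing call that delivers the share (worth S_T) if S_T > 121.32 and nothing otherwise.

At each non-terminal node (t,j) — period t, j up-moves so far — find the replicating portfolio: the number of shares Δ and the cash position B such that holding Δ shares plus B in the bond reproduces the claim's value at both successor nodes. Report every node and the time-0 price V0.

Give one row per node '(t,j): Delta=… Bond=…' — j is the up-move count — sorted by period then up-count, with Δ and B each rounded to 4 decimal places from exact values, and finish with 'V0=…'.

(0,0): Delta=1.3028 Bond=-59.2815
(1,0): Delta=2.2732 Bond=-187.4777
(1,1): Delta=1.1782 Bond=-39.4690
(2,0): Delta=0.0000 Bond=0.0000
(2,1): Delta=2.5652 Bond=-249.6414
(2,2): Delta=1.0000 Bond=0.0000
V0=168.7132

Under the risk-neutral measure, an up-move has probability p* = (R−d)/(u−d) = 0.8261 and values discount at R = 1.1.
Terminal values V(3,·): V(3,0)=0.0000, V(3,1)=0.0000, V(3,2)=175.4424, V(3,3)=287.5306
(2,0): S=90.7200. Δ = (V_up−V_dn)/(S_up−S_dn) = (0.0000−0.0000)/(107.0496−65.3184) = 0.0000. V = [p*·0.0000 + (1−p*)·0.0000]/1.1 = 0.0000. B = V − Δ·S = 0.0000.
(2,1): S=148.6800. Δ = (V_up−V_dn)/(S_up−S_dn) = (175.4424−0.0000)/(175.4424−107.0496) = 2.5652. V = [p*·175.4424 + (1−p*)·0.0000]/1.1 = 131.7552. B = V − Δ·S = -249.6414.
(2,2): S=243.6700. Δ = (V_up−V_dn)/(S_up−S_dn) = (287.5306−175.4424)/(287.5306−175.4424) = 1.0000. V = [p*·287.5306 + (1−p*)·175.4424]/1.1 = 243.6700. B = V − Δ·S = 0.0000.
(1,0): S=126.0000. Δ = (V_up−V_dn)/(S_up−S_dn) = (131.7552−0.0000)/(148.6800−90.7200) = 2.2732. V = [p*·131.7552 + (1−p*)·0.0000]/1.1 = 98.9466. B = V − Δ·S = -187.4777.
(1,1): S=206.5000. Δ = (V_up−V_dn)/(S_up−S_dn) = (243.6700−131.7552)/(243.6700−148.6800) = 1.1782. V = [p*·243.6700 + (1−p*)·131.7552]/1.1 = 203.8241. B = V − Δ·S = -39.4690.
(0,0): S=175.0000. Δ = (V_up−V_dn)/(S_up−S_dn) = (203.8241−98.9466)/(206.5000−126.0000) = 1.3028. V = [p*·203.8241 + (1−p*)·98.9466]/1.1 = 168.7132. B = V − Δ·S = -59.2815.
Root portfolio cost Δ·175+B reproduces V0=168.7132.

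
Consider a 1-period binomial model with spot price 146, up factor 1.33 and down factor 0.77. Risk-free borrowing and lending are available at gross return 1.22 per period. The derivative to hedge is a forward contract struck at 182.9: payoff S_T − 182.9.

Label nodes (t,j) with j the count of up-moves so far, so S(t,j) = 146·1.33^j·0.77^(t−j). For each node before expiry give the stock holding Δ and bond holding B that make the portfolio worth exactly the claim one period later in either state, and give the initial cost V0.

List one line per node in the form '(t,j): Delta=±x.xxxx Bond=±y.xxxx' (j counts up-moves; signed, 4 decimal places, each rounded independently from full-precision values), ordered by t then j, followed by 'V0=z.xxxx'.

No-arbitrage ⇒ martingale measure with p* = (R−d)/(u−d) = 0.8036.
Terminal values V(1,·): V(1,0)=-70.4800, V(1,1)=11.2800
(0,0): S=146.0000. Δ = (V_up−V_dn)/(S_up−S_dn) = (11.2800−-70.4800)/(194.1800−112.4200) = 1.0000. V = [p*·11.2800 + (1−p*)·-70.4800]/1.22 = -3.9180. B = V − Δ·S = -149.9180.
Check: Δ(0,0)·S0 + B(0,0) = -3.9180 = V0.

(0,0): Delta=1.0000 Bond=-149.9180
V0=-3.9180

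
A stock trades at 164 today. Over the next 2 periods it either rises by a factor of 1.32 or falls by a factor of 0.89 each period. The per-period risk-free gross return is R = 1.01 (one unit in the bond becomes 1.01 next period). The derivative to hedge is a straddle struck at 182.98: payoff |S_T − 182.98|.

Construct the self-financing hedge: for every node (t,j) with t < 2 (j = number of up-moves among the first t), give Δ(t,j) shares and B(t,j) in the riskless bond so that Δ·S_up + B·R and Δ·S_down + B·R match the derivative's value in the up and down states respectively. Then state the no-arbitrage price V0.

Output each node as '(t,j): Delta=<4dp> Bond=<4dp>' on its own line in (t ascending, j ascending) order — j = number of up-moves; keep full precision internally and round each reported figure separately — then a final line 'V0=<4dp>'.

No-arbitrage ⇒ martingale measure with p* = (R−d)/(u−d) = 0.2791.
At expiry t=2: V(2,0)=53.0756, V(2,1)=9.6872, V(2,2)=102.7736
Node (1,0) S=145.9600: V=(p*·9.6872+(1−p*)·53.0756)/1.01=40.5616; Δ=(9.6872−53.0756)/(192.6672−129.9044)=-0.6913; B=V−Δ·S=141.4648
Node (1,1) S=216.4800: V=(p*·102.7736+(1−p*)·9.6872)/1.01=35.3117; Δ=(102.7736−9.6872)/(285.7536−192.6672)=1.0000; B=V−Δ·S=-181.1683
Node (0,0) S=164.0000: V=(p*·35.3117+(1−p*)·40.5616)/1.01=38.7094; Δ=(35.3117−40.5616)/(216.4800−145.9600)=-0.0744; B=V−Δ·S=50.9185
The time-0 hedge costs 38.7094, which is the no-arbitrage price.

(0,0): Delta=-0.0744 Bond=50.9185
(1,0): Delta=-0.6913 Bond=141.4648
(1,1): Delta=1.0000 Bond=-181.1683
V0=38.7094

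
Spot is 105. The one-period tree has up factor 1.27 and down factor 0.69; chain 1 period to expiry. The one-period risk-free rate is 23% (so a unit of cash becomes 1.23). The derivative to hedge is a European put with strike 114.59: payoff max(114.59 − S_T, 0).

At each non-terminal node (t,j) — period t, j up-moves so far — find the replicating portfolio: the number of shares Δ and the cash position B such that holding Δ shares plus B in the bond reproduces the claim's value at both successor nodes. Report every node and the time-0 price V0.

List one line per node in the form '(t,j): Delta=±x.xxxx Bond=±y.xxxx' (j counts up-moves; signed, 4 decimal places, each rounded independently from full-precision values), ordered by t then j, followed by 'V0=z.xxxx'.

(0,0): Delta=-0.6920 Bond=75.0179
V0=2.3628

The replicating-portfolio and risk-neutral prices coincide; use p* = (1.23−0.69)/(1.27−0.69) = 0.9310 for the latter.
Terminal payoffs: V(1,0)=42.1400, V(1,1)=0.0000
Node (0,0) S=105.0000: V=(p*·0.0000+(1−p*)·42.1400)/1.23=2.3628; Δ=(0.0000−42.1400)/(133.3500−72.4500)=-0.6920; B=V−Δ·S=75.0179
Root portfolio cost Δ·105+B reproduces V0=2.3628.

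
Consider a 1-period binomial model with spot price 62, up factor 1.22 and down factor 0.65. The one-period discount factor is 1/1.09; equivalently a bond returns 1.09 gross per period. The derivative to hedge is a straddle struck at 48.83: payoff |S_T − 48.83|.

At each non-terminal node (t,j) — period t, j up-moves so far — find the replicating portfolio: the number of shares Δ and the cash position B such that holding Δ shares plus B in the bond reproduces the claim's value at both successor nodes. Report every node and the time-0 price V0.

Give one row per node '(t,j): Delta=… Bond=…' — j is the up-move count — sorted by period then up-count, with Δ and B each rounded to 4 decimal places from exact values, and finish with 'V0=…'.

(0,0): Delta=0.5173 Bond=-11.2987
V0=20.7714

The replicating-portfolio and risk-neutral prices coincide; use p* = (1.09−0.65)/(1.22−0.65) = 0.7719 for the latter.
Terminal payoffs: V(1,0)=8.5300, V(1,1)=26.8100
  t=0,j=0: stock 62.0000 → up 75.6400 (V=26.8100), down 40.3000 (V=8.5300). Price 20.7714; hedge Δ=0.5173, bond B=-11.2987.
Root portfolio cost Δ·62+B reproduces V0=20.7714.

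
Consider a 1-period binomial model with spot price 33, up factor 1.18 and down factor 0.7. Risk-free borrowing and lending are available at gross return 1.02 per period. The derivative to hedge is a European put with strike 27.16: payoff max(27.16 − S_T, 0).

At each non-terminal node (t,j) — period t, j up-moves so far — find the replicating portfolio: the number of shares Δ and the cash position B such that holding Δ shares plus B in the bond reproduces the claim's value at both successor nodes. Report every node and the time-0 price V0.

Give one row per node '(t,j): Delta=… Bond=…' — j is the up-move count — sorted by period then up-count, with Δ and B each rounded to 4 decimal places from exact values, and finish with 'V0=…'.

Since d<R<u, set p* = (R−d)/(u−d) = 0.6667; price each node as the discounted p*-expectation of its children.
At expiry t=1: V(1,0)=4.0600, V(1,1)=0.0000
(0,0): S=33.0000. Δ = (V_up−V_dn)/(S_up−S_dn) = (0.0000−4.0600)/(38.9400−23.1000) = -0.2563. V = [p*·0.0000 + (1−p*)·4.0600]/1.02 = 1.3268. B = V − Δ·S = 9.7851.
Check: Δ(0,0)·S0 + B(0,0) = 1.3268 = V0.

(0,0): Delta=-0.2563 Bond=9.7851
V0=1.3268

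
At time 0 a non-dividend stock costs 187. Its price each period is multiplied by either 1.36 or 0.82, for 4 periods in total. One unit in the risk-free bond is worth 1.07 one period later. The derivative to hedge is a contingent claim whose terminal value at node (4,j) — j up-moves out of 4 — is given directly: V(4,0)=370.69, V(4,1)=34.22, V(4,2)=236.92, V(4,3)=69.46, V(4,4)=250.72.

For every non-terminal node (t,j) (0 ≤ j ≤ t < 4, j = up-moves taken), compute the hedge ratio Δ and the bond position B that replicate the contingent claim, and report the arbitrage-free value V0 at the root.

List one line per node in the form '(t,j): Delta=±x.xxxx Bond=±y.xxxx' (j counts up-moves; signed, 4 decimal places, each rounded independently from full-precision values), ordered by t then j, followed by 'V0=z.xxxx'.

(0,0): Delta=-0.0870 Bond=134.3965
(1,0): Delta=-0.3390 Bond=182.4515
(1,1): Delta=0.0893 Bond=98.9735
(2,0): Delta=-1.1955 Bond=302.9144
(2,1): Delta=0.2600 Bond=70.3013
(2,2): Delta=-0.0301 Bond=147.1980
(3,0): Delta=-6.0432 Bond=823.9495
(3,1): Delta=2.1951 Bond=-255.6857
(3,2): Delta=-1.0934 Bond=459.0758
(3,3): Delta=0.7136 Bond=-192.3240
V0=118.1310

Risk-neutral probability p* = (R−d)/(u−d) = (1.07−0.82)/(1.36−0.82) = 0.4630.
Terminal payoffs: V(4,0)=370.6900, V(4,1)=34.2200, V(4,2)=236.9200, V(4,3)=69.4600, V(4,4)=250.7200
Node (3,0) S=103.1058: V=(p*·34.2200+(1−p*)·370.6900)/1.07=200.8569; Δ=(34.2200−370.6900)/(140.2239−84.5468)=-6.0432; B=V−Δ·S=823.9495
Node (3,1) S=171.0048: V=(p*·236.9200+(1−p*)·34.2200)/1.07=119.6847; Δ=(236.9200−34.2200)/(232.5665−140.2239)=2.1951; B=V−Δ·S=-255.6857
Node (3,2) S=283.6177: V=(p*·69.4600+(1−p*)·236.9200)/1.07=148.9647; Δ=(69.4600−236.9200)/(385.7200−232.5665)=-1.0934; B=V−Δ·S=459.0758
Node (3,3) S=470.3903: V=(p*·250.7200+(1−p*)·69.4600)/1.07=143.3427; Δ=(250.7200−69.4600)/(639.7308−385.7200)=0.7136; B=V−Δ·S=-192.3240
Node (2,0) S=125.7388: V=(p*·119.6847+(1−p*)·200.8569)/1.07=152.5955; Δ=(119.6847−200.8569)/(171.0048−103.1058)=-1.1955; B=V−Δ·S=302.9144
Node (2,1) S=208.5424: V=(p*·148.9647+(1−p*)·119.6847)/1.07=124.5236; Δ=(148.9647−119.6847)/(283.6177−171.0048)=0.2600; B=V−Δ·S=70.3013
Node (2,2) S=345.8752: V=(p*·143.3427+(1−p*)·148.9647)/1.07=136.7868; Δ=(143.3427−148.9647)/(470.3903−283.6177)=-0.0301; B=V−Δ·S=147.1980
Node (1,0) S=153.3400: V=(p*·124.5236+(1−p*)·152.5955)/1.07=130.4666; Δ=(124.5236−152.5955)/(208.5424−125.7388)=-0.3390; B=V−Δ·S=182.4515
Node (1,1) S=254.3200: V=(p*·136.7868+(1−p*)·124.5236)/1.07=121.6832; Δ=(136.7868−124.5236)/(345.8752−208.5424)=0.0893; B=V−Δ·S=98.9735
Node (0,0) S=187.0000: V=(p*·121.6832+(1−p*)·130.4666)/1.07=118.1310; Δ=(121.6832−130.4666)/(254.3200−153.3400)=-0.0870; B=V−Δ·S=134.3965
Self-financing check: at every node Δ·S+B equals the discounted successor values.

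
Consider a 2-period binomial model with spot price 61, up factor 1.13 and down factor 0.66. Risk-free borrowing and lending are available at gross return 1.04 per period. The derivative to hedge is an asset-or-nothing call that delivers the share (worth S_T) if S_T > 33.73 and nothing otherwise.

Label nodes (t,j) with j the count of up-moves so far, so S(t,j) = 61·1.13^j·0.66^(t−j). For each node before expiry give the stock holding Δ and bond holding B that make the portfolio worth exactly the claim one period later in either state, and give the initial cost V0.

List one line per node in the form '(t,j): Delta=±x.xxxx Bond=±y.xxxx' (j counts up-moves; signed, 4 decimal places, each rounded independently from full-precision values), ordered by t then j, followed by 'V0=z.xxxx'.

(0,0): Delta=1.1706 Bond=-11.3104
(1,0): Delta=2.4043 Bond=-61.4278
(1,1): Delta=1.0000 Bond=0.0000
V0=60.0992

Under the risk-neutral measure, an up-move has probability p* = (R−d)/(u−d) = 0.8085 and values discount at R = 1.04.
Payoff layer (t=2): V(2,0)=0.0000, V(2,1)=45.4938, V(2,2)=77.8909
(1,0): S=40.2600. Δ = (V_up−V_dn)/(S_up−S_dn) = (45.4938−0.0000)/(45.4938−26.5716) = 2.4043. V = [p*·45.4938 + (1−p*)·0.0000]/1.04 = 35.3675. B = V − Δ·S = -61.4278.
(1,1): S=68.9300. Δ = (V_up−V_dn)/(S_up−S_dn) = (77.8909−45.4938)/(77.8909−45.4938) = 1.0000. V = [p*·77.8909 + (1−p*)·45.4938]/1.04 = 68.9300. B = V − Δ·S = 0.0000.
(0,0): S=61.0000. Δ = (V_up−V_dn)/(S_up−S_dn) = (68.9300−35.3675)/(68.9300−40.2600) = 1.1706. V = [p*·68.9300 + (1−p*)·35.3675]/1.04 = 60.0992. B = V − Δ·S = -11.3104.
Check: Δ(0,0)·S0 + B(0,0) = 60.0992 = V0.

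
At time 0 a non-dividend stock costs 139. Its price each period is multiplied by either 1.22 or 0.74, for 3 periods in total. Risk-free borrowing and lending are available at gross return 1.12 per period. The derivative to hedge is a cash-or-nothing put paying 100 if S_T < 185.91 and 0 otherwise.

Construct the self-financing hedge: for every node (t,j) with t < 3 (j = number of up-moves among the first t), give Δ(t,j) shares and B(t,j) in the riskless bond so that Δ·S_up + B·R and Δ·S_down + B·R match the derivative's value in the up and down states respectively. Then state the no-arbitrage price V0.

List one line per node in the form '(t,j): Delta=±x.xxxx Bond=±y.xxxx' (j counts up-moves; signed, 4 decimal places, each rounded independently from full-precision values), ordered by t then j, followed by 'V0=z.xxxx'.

(0,0): Delta=-0.7488 Bond=139.9515
(1,0): Delta=0.0000 Bond=79.7194
(1,1): Delta=-0.8684 Bond=177.0158
(2,0): Delta=0.0000 Bond=89.2857
(2,1): Delta=0.0000 Bond=89.2857
(2,2): Delta=-1.0070 Bond=226.9345
V0=35.8619

Risk-neutral probability p* = (R−d)/(u−d) = (1.12−0.74)/(1.22−0.74) = 0.7917.
At expiry t=3: V(3,0)=100.0000, V(3,1)=100.0000, V(3,2)=100.0000, V(3,3)=0.0000
Node (2,0) S=76.1164: V=(p*·100.0000+(1−p*)·100.0000)/1.12=89.2857; Δ=(100.0000−100.0000)/(92.8620−56.3261)=0.0000; B=V−Δ·S=89.2857
Node (2,1) S=125.4892: V=(p*·100.0000+(1−p*)·100.0000)/1.12=89.2857; Δ=(100.0000−100.0000)/(153.0968−92.8620)=0.0000; B=V−Δ·S=89.2857
Node (2,2) S=206.8876: V=(p*·0.0000+(1−p*)·100.0000)/1.12=18.6012; Δ=(0.0000−100.0000)/(252.4029−153.0968)=-1.0070; B=V−Δ·S=226.9345
Node (1,0) S=102.8600: V=(p*·89.2857+(1−p*)·89.2857)/1.12=79.7194; Δ=(89.2857−89.2857)/(125.4892−76.1164)=0.0000; B=V−Δ·S=79.7194
Node (1,1) S=169.5800: V=(p*·18.6012+(1−p*)·89.2857)/1.12=29.7564; Δ=(18.6012−89.2857)/(206.8876−125.4892)=-0.8684; B=V−Δ·S=177.0158
Node (0,0) S=139.0000: V=(p*·29.7564+(1−p*)·79.7194)/1.12=35.8619; Δ=(29.7564−79.7194)/(169.5800−102.8600)=-0.7488; B=V−Δ·S=139.9515
Check: Δ(0,0)·S0 + B(0,0) = 35.8619 = V0.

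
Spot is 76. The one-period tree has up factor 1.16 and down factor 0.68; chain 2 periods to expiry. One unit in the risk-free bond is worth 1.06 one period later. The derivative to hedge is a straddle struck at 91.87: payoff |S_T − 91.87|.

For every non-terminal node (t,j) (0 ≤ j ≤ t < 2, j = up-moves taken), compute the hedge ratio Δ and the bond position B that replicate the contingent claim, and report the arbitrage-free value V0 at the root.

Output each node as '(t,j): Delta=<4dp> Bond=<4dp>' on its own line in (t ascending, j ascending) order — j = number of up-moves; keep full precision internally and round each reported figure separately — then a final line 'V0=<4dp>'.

The replicating-portfolio and risk-neutral prices coincide; use p* = (1.06−0.68)/(1.16−0.68) = 0.7917 for the latter.
Payoff layer (t=2): V(2,0)=56.7276, V(2,1)=31.9212, V(2,2)=10.3956
Node (1,0) S=51.6800: V=(p*·31.9212+(1−p*)·56.7276)/1.06=34.9898; Δ=(31.9212−56.7276)/(59.9488−35.1424)=-1.0000; B=V−Δ·S=86.6698
Node (1,1) S=88.1600: V=(p*·10.3956+(1−p*)·31.9212)/1.06=14.0378; Δ=(10.3956−31.9212)/(102.2656−59.9488)=-0.5087; B=V−Δ·S=58.8828
Node (0,0) S=76.0000: V=(p*·14.0378+(1−p*)·34.9898)/1.06=17.3612; Δ=(14.0378−34.9898)/(88.1600−51.6800)=-0.5743; B=V−Δ·S=61.0111
Self-financing check: at every node Δ·S+B equals the discounted successor values.

(0,0): Delta=-0.5743 Bond=61.0111
(1,0): Delta=-1.0000 Bond=86.6698
(1,1): Delta=-0.5087 Bond=58.8828
V0=17.3612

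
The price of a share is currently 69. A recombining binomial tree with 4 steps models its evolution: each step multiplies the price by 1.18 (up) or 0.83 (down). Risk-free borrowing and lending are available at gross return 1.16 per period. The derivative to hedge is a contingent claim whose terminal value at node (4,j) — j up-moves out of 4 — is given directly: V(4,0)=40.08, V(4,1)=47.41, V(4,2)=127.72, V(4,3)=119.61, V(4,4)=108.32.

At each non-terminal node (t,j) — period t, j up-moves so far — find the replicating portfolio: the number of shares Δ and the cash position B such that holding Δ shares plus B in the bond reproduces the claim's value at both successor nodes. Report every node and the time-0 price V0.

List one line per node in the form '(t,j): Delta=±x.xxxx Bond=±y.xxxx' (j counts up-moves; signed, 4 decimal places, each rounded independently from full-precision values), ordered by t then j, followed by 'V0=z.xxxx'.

No-arbitrage ⇒ martingale measure with p* = (R−d)/(u−d) = 0.9429.
At expiry t=4: V(4,0)=40.0800, V(4,1)=47.4100, V(4,2)=127.7200, V(4,3)=119.6100, V(4,4)=108.3200
(3,0): S=39.4533. Δ = (V_up−V_dn)/(S_up−S_dn) = (47.4100−40.0800)/(46.5549−32.7462) = 0.5308. V = [p*·47.4100 + (1−p*)·40.0800]/1.16 = 40.5096. B = V − Δ·S = 19.5667.
(3,1): S=56.0902. Δ = (V_up−V_dn)/(S_up−S_dn) = (127.7200−47.4100)/(66.1865−46.5549) = 4.0909. V = [p*·127.7200 + (1−p*)·47.4100]/1.16 = 106.1473. B = V − Δ·S = -123.3099.
(3,2): S=79.7427. Δ = (V_up−V_dn)/(S_up−S_dn) = (119.6100−127.7200)/(94.0964−66.1865) = -0.2906. V = [p*·119.6100 + (1−p*)·127.7200]/1.16 = 103.5116. B = V − Δ·S = 126.6830.
(3,3): S=113.3692. Δ = (V_up−V_dn)/(S_up−S_dn) = (108.3200−119.6100)/(133.7757−94.0964) = -0.2845. V = [p*·108.3200 + (1−p*)·119.6100]/1.16 = 93.9355. B = V − Δ·S = 126.1926.
(2,0): S=47.5341. Δ = (V_up−V_dn)/(S_up−S_dn) = (106.1473−40.5096)/(56.0902−39.4533) = 3.9453. V = [p*·106.1473 + (1−p*)·40.5096]/1.16 = 88.2729. B = V − Δ·S = -99.2633.
(2,1): S=67.5786. Δ = (V_up−V_dn)/(S_up−S_dn) = (103.5116−106.1473)/(79.7427−56.0902) = -0.1114. V = [p*·103.5116 + (1−p*)·106.1473]/1.16 = 89.3640. B = V − Δ·S = 96.8946.
(2,2): S=96.0756. Δ = (V_up−V_dn)/(S_up−S_dn) = (93.9355−103.5116)/(113.3692−79.7427) = -0.2848. V = [p*·93.9355 + (1−p*)·103.5116]/1.16 = 81.4506. B = V − Δ·S = 108.8109.
(1,0): S=57.2700. Δ = (V_up−V_dn)/(S_up−S_dn) = (89.3640−88.2729)/(67.5786−47.5341) = 0.0544. V = [p*·89.3640 + (1−p*)·88.2729]/1.16 = 76.9841. B = V − Δ·S = 73.8668.
(1,1): S=81.4200. Δ = (V_up−V_dn)/(S_up−S_dn) = (81.4506−89.3640)/(96.0756−67.5786) = -0.2777. V = [p*·81.4506 + (1−p*)·89.3640]/1.16 = 70.6058. B = V − Δ·S = 93.2155.
(0,0): S=69.0000. Δ = (V_up−V_dn)/(S_up−S_dn) = (70.6058−76.9841)/(81.4200−57.2700) = -0.2641. V = [p*·70.6058 + (1−p*)·76.9841]/1.16 = 61.1813. B = V − Δ·S = 79.4050.
The time-0 hedge costs 61.1813, which is the no-arbitrage price.

(0,0): Delta=-0.2641 Bond=79.4050
(1,0): Delta=0.0544 Bond=73.8668
(1,1): Delta=-0.2777 Bond=93.2155
(2,0): Delta=3.9453 Bond=-99.2633
(2,1): Delta=-0.1114 Bond=96.8946
(2,2): Delta=-0.2848 Bond=108.8109
(3,0): Delta=0.5308 Bond=19.5667
(3,1): Delta=4.0909 Bond=-123.3099
(3,2): Delta=-0.2906 Bond=126.6830
(3,3): Delta=-0.2845 Bond=126.1926
V0=61.1813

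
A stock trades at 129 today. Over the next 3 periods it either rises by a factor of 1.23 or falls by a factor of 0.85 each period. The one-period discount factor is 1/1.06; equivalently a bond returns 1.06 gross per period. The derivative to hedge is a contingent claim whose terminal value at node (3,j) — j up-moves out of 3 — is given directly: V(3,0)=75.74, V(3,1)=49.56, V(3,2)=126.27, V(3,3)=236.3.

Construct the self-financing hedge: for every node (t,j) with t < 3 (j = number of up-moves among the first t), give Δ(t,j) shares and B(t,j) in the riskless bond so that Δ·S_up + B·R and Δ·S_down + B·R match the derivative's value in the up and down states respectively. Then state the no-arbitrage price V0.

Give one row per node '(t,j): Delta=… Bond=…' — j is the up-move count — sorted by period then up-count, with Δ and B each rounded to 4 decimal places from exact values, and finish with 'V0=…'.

(0,0): Delta=1.2036 Bond=-58.8251
(1,0): Delta=0.6946 Bond=-6.5457
(1,1): Delta=1.4883 Bond=-107.5332
(2,0): Delta=-0.7392 Bond=126.6986
(2,1): Delta=1.4968 Bond=-115.1209
(2,2): Delta=1.4836 Bond=-113.0658
V0=96.4412

Since d<R<u, set p* = (R−d)/(u−d) = 0.5526; price each node as the discounted p*-expectation of its children.
Payoff layer (t=3): V(3,0)=75.7400, V(3,1)=49.5600, V(3,2)=126.2700, V(3,3)=236.3000
  t=2,j=0: stock 93.2025 → up 114.6391 (V=49.5600), down 79.2221 (V=75.7400). Price 57.8039; hedge Δ=-0.7392, bond B=126.6986.
  t=2,j=1: stock 134.8695 → up 165.8895 (V=126.2700), down 114.6391 (V=49.5600). Price 86.7475; hedge Δ=1.4968, bond B=-115.1209.
  t=2,j=2: stock 195.1641 → up 240.0518 (V=236.3000), down 165.8895 (V=126.2700). Price 176.4868; hedge Δ=1.4836, bond B=-113.0658.
  t=1,j=0: stock 109.6500 → up 134.8695 (V=86.7475), down 93.2025 (V=57.8039). Price 69.6217; hedge Δ=0.6946, bond B=-6.5457.
  t=1,j=1: stock 158.6700 → up 195.1641 (V=176.4868), down 134.8695 (V=86.7475). Price 128.6229; hedge Δ=1.4883, bond B=-107.5332.
  t=0,j=0: stock 129.0000 → up 158.6700 (V=128.6229), down 109.6500 (V=69.6217). Price 96.4412; hedge Δ=1.2036, bond B=-58.8251.
Check: Δ(0,0)·S0 + B(0,0) = 96.4412 = V0.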